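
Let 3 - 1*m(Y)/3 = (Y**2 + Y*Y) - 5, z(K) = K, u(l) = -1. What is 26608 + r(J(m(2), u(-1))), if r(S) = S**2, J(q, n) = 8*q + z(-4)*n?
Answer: 26624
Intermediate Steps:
m(Y) = 24 - 6*Y**2 (m(Y) = 9 - 3*((Y**2 + Y*Y) - 5) = 9 - 3*((Y**2 + Y**2) - 5) = 9 - 3*(2*Y**2 - 5) = 9 - 3*(-5 + 2*Y**2) = 9 + (15 - 6*Y**2) = 24 - 6*Y**2)
J(q, n) = -4*n + 8*q (J(q, n) = 8*q - 4*n = -4*n + 8*q)
26608 + r(J(m(2), u(-1))) = 26608 + (-4*(-1) + 8*(24 - 6*2**2))**2 = 26608 + (4 + 8*(24 - 6*4))**2 = 26608 + (4 + 8*(24 - 24))**2 = 26608 + (4 + 8*0)**2 = 26608 + (4 + 0)**2 = 26608 + 4**2 = 26608 + 16 = 26624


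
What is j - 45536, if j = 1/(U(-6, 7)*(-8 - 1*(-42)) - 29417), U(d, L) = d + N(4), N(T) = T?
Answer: -1342628961/29485 ≈ -45536.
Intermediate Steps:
U(d, L) = 4 + d (U(d, L) = d + 4 = 4 + d)
j = -1/29485 (j = 1/((4 - 6)*(-8 - 1*(-42)) - 29417) = 1/(-2*(-8 + 42) - 29417) = 1/(-2*34 - 29417) = 1/(-68 - 29417) = 1/(-29485) = -1/29485 ≈ -3.3916e-5)
j - 45536 = -1/29485 - 45536 = -1342628961/29485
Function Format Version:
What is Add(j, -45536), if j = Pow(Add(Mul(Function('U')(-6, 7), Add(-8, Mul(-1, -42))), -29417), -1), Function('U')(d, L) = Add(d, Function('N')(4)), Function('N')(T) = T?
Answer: Rational(-1342628961, 29485) ≈ -45536.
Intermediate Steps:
Function('U')(d, L) = Add(4, d) (Function('U')(d, L) = Add(d, 4) = Add(4, d))
j = Rational(-1, 29485) (j = Pow(Add(Mul(Add(4, -6), Add(-8, Mul(-1, -42))), -29417), -1) = Pow(Add(Mul(-2, Add(-8, 42)), -29417), -1) = Pow(Add(Mul(-2, 34), -29417), -1) = Pow(Add(-68, -29417), -1) = Pow(-29485, -1) = Rational(-1, 29485) ≈ -3.3916e-5)
Add(j, -45536) = Add(Rational(-1, 29485), -45536) = Rational(-1342628961, 29485)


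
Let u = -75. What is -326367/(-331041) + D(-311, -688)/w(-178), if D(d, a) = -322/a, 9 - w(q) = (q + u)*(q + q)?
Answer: 3370297655677/3418582722712 ≈ 0.98588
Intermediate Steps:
w(q) = 9 - 2*q*(-75 + q) (w(q) = 9 - (q - 75)*(q + q) = 9 - (-75 + q)*2*q = 9 - 2*q*(-75 + q))
-326367/(-331041) + D(-311, -688)/w(-178) = -326367/(-331041) + (-322/(-688))/(9 - 2*(-178)**2 + 150*(-178)) = -326367*(-1/331041) + (-322*(-1/688))/(9 - 2*31684 - 26700) = 108789/110347 + 161/(344*(9 - 63368 - 26700)) = 108789/110347 + (161/344)/(-90059) = 108789/110347 + (161/344)*(-1/90059) = 108789/110347 - 161/30980296 = 3370297655677/3418582722712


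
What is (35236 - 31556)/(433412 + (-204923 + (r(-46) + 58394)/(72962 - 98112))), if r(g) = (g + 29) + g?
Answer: 92552000/5746440019 ≈ 0.016106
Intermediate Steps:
r(g) = 29 + 2*g (r(g) = (29 + g) + g = 29 + 2*g)
(35236 - 31556)/(433412 + (-204923 + (r(-46) + 58394)/(72962 - 98112))) = (35236 - 31556)/(433412 + (-204923 + ((29 + 2*(-46)) + 58394)/(72962 - 98112))) = 3680/(433412 + (-204923 + ((29 - 92) + 58394)/(-25150))) = 3680/(433412 + (-204923 + (-63 + 58394)*(-1/25150))) = 3680/(433412 + (-204923 + 58331*(-1/25150))) = 3680/(433412 + (-204923 - 58331/25150)) = 3680/(433412 - 5153871781/25150) = 3680/(5746440019/25150) = 3680*(25150/5746440019) = 92552000/5746440019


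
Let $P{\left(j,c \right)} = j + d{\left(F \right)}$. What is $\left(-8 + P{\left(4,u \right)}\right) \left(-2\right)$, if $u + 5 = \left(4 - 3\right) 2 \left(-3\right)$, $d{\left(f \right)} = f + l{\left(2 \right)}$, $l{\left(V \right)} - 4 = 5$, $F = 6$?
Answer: $-22$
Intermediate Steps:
$l{\left(V \right)} = 9$ ($l{\left(V \right)} = 4 + 5 = 9$)
$d{\left(f \right)} = 9 + f$ ($d{\left(f \right)} = f + 9 = 9 + f$)
$u = -11$ ($u = -5 + \left(4 - 3\right) 2 \left(-3\right) = -5 + 1 \cdot 2 \left(-3\right) = -5 + 2 \left(-3\right) = -5 - 6 = -11$)
$P{\left(j,c \right)} = 15 + j$ ($P{\left(j,c \right)} = j + \left(9 + 6\right) = j + 15 = 15 + j$)
$\left(-8 + P{\left(4,u \right)}\right) \left(-2\right) = \left(-8 + \left(15 + 4\right)\right) \left(-2\right) = \left(-8 + 19\right) \left(-2\right) = 11 \left(-2\right) = -22$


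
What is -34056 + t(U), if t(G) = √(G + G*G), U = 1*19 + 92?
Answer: -34056 + 4*√777 ≈ -33945.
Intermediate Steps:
U = 111 (U = 19 + 92 = 111)
t(G) = √(G + G²)
-34056 + t(U) = -34056 + √(111*(1 + 111)) = -34056 + √(111*112) = -34056 + √12432 = -34056 + 4*√777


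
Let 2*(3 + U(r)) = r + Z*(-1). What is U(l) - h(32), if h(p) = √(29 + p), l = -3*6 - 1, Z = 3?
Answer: -14 - √61 ≈ -21.810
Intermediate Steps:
l = -19 (l = -18 - 1 = -19)
U(r) = -9/2 + r/2 (U(r) = -3 + (r + 3*(-1))/2 = -3 + (r - 3)/2 = -3 + (-3 + r)/2 = -3 + (-3/2 + r/2) = -9/2 + r/2)
U(l) - h(32) = (-9/2 + (½)*(-19)) - √(29 + 32) = (-9/2 - 19/2) - √61 = -14 - √61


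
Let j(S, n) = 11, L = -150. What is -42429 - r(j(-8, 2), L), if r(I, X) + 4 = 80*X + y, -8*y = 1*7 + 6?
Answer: -243387/8 ≈ -30423.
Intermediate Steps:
y = -13/8 (y = -(1*7 + 6)/8 = -(7 + 6)/8 = -⅛*13 = -13/8 ≈ -1.6250)
r(I, X) = -45/8 + 80*X (r(I, X) = -4 + (80*X - 13/8) = -4 + (-13/8 + 80*X) = -45/8 + 80*X)
-42429 - r(j(-8, 2), L) = -42429 - (-45/8 + 80*(-150)) = -42429 - (-45/8 - 12000) = -42429 - 1*(-96045/8) = -42429 + 96045/8 = -243387/8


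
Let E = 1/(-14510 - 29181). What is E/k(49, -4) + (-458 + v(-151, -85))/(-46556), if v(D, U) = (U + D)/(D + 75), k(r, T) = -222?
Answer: 41916408025/4289870915364 ≈ 0.0097710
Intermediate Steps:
E = -1/43691 (E = 1/(-43691) = -1/43691 ≈ -2.2888e-5)
v(D, U) = (D + U)/(75 + D)
E/k(49, -4) + (-458 + v(-151, -85))/(-46556) = -1/43691/(-222) + (-458 + (-151 - 85)/(75 - 151))/(-46556) = -1/43691*(-1/222) + (-458 - 236/(-76))*(-1/46556) = 1/9699402 + (-458 - 1/76*(-236))*(-1/46556) = 1/9699402 + (-458 + 59/19)*(-1/46556) = 1/9699402 - 8643/19*(-1/46556) = 1/9699402 + 8643/884564 = 41916408025/4289870915364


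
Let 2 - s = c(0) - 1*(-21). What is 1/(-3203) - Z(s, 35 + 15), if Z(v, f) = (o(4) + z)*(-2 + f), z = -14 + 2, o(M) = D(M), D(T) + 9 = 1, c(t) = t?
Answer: 3074879/3203 ≈ 960.00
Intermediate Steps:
D(T) = -8 (D(T) = -9 + 1 = -8)
o(M) = -8
z = -12
s = -19 (s = 2 - (0 - 1*(-21)) = 2 - (0 + 21) = 2 - 1*21 = 2 - 21 = -19)
Z(v, f) = 40 - 20*f (Z(v, f) = (-8 - 12)*(-2 + f) = -20*(-2 + f) = 40 - 20*f)
1/(-3203) - Z(s, 35 + 15) = 1/(-3203) - (40 - 20*(35 + 15)) = -1/3203 - (40 - 20*50) = -1/3203 - (40 - 1000) = -1/3203 - 1*(-960) = -1/3203 + 960 = 3074879/3203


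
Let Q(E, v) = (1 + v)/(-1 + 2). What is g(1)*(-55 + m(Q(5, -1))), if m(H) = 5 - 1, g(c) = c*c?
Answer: -51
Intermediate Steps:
Q(E, v) = 1 + v (Q(E, v) = (1 + v)/1 = (1 + v)*1 = 1 + v)
g(c) = c²
m(H) = 4
g(1)*(-55 + m(Q(5, -1))) = 1²*(-55 + 4) = 1*(-51) = -51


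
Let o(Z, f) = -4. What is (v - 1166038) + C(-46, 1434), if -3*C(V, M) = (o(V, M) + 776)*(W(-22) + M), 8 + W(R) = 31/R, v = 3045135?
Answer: 16637525/11 ≈ 1.5125e+6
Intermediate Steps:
W(R) = -8 + 31/R
C(V, M) = 26634/11 - 772*M/3 (C(V, M) = -(-4 + 776)*((-8 + 31/(-22)) + M)/3 = -772*((-8 + 31*(-1/22)) + M)/3 = -772*((-8 - 31/22) + M)/3 = -772*(-207/22 + M)/3 = -(-79902/11 + 772*M)/3 = 26634/11 - 772*M/3)
(v - 1166038) + C(-46, 1434) = (3045135 - 1166038) + (26634/11 - 772/3*1434) = 1879097 + (26634/11 - 369016) = 1879097 - 4032542/11 = 16637525/11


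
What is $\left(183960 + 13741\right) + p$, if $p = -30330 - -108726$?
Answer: $276097$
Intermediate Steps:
$p = 78396$ ($p = -30330 + 108726 = 78396$)
$\left(183960 + 13741\right) + p = \left(183960 + 13741\right) + 78396 = 197701 + 78396 = 276097$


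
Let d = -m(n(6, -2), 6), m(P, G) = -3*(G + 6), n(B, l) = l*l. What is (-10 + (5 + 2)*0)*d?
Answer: -360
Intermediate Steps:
n(B, l) = l**2
m(P, G) = -18 - 3*G (m(P, G) = -3*(6 + G) = -18 - 3*G)
d = 36 (d = -(-18 - 3*6) = -(-18 - 18) = -1*(-36) = 36)
(-10 + (5 + 2)*0)*d = (-10 + (5 + 2)*0)*36 = (-10 + 7*0)*36 = (-10 + 0)*36 = -10*36 = -360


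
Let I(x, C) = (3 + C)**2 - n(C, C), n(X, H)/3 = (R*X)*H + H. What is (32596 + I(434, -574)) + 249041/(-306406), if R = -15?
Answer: 4653319957233/306406 ≈ 1.5187e+7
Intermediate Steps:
n(X, H) = 3*H - 45*H*X (n(X, H) = 3*((-15*X)*H + H) = 3*(-15*H*X + H) = 3*(H - 15*H*X) = 3*H - 45*H*X)
I(x, C) = (3 + C)**2 - 3*C*(1 - 15*C)
(32596 + I(434, -574)) + 249041/(-306406) = (32596 + (9 + 3*(-574) + 46*(-574)**2)) + 249041/(-306406) = (32596 + (9 - 1722 + 46*329476)) + 249041*(-1/306406) = (32596 + (9 - 1722 + 15155896)) - 249041/306406 = (32596 + 15154183) - 249041/306406 = 15186779 - 249041/306406 = 4653319957233/306406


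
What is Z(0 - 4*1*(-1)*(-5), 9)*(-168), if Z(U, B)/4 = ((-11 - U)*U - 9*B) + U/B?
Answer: 530656/3 ≈ 1.7689e+5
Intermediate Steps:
Z(U, B) = -36*B + 4*U/B + 4*U*(-11 - U) (Z(U, B) = 4*(((-11 - U)*U - 9*B) + U/B) = 4*((U*(-11 - U) - 9*B) + U/B) = 4*((-9*B + U*(-11 - U)) + U/B) = 4*(-9*B + U/B + U*(-11 - U)) = -36*B + 4*U/B + 4*U*(-11 - U))
Z(0 - 4*1*(-1)*(-5), 9)*(-168) = (-44*(0 - 4*1*(-1)*(-5)) - 36*9 - 4*(0 - 4*1*(-1)*(-5))² + 4*(0 - 4*1*(-1)*(-5))/9)*(-168) = (-44*(0 - (-4)*(-5)) - 324 - 4*(0 - (-4)*(-5))² + 4*(0 - (-4)*(-5))*(⅑))*(-168) = (-44*(0 - 4*5) - 324 - 4*(0 - 4*5)² + 4*(0 - 4*5)*(⅑))*(-168) = (-44*(0 - 20) - 324 - 4*(0 - 20)² + 4*(0 - 20)*(⅑))*(-168) = (-44*(-20) - 324 - 4*(-20)² + 4*(-20)*(⅑))*(-168) = (880 - 324 - 4*400 - 80/9)*(-168) = (880 - 324 - 1600 - 80/9)*(-168) = -9476/9*(-168) = 530656/3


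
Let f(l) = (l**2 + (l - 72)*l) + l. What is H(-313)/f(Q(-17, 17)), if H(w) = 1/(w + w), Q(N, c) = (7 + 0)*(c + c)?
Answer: -1/60340140 ≈ -1.6573e-8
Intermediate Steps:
Q(N, c) = 14*c (Q(N, c) = 7*(2*c) = 14*c)
H(w) = 1/(2*w)
f(l) = l + l**2 + l*(-72 + l) (f(l) = (l**2 + (-72 + l)*l) + l = (l**2 + l*(-72 + l)) + l = l + l**2 + l*(-72 + l))
H(-313)/f(Q(-17, 17)) = ((1/2)/(-313))/(((14*17)*(-71 + 2*(14*17)))) = ((1/2)*(-1/313))/((238*(-71 + 2*238))) = -1/(238*(-71 + 476))/626 = -1/(626*(238*405)) = -1/626/96390 = -1/626*1/96390 = -1/60340140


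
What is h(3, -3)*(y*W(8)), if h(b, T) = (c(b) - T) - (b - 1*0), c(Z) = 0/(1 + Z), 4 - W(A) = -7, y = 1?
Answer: 0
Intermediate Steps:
W(A) = 11 (W(A) = 4 - 1*(-7) = 4 + 7 = 11)
c(Z) = 0
h(b, T) = -T - b (h(b, T) = (0 - T) - (b - 1*0) = -T - (b + 0) = -T - b)
h(3, -3)*(y*W(8)) = (-1*(-3) - 1*3)*(1*11) = (3 - 3)*11 = 0*11 = 0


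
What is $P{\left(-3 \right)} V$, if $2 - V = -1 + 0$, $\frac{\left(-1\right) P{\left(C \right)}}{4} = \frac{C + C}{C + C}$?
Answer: $-12$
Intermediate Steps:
$P{\left(C \right)} = -4$ ($P{\left(C \right)} = - 4 \frac{C + C}{C + C} = - 4 \frac{2 C}{2 C} = - 4 \cdot 2 C \frac{1}{2 C} = \left(-4\right) 1 = -4$)
$V = 3$ ($V = 2 - \left(-1 + 0\right) = 2 - -1 = 2 + 1 = 3$)
$P{\left(-3 \right)} V = \left(-4\right) 3 = -12$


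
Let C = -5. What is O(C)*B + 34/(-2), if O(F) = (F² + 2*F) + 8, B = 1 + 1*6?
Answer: 144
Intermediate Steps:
B = 7 (B = 1 + 6 = 7)
O(F) = 8 + F² + 2*F
O(C)*B + 34/(-2) = (8 + (-5)² + 2*(-5))*7 + 34/(-2) = (8 + 25 - 10)*7 + 34*(-½) = 23*7 - 17 = 161 - 17 = 144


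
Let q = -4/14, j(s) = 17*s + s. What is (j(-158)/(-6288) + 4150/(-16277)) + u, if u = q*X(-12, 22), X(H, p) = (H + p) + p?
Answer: -534084129/59704036 ≈ -8.9455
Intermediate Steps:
j(s) = 18*s
q = -2/7 (q = -4*1/14 = -2/7 ≈ -0.28571)
X(H, p) = H + 2*p
u = -64/7 (u = -2*(-12 + 2*22)/7 = -2*(-12 + 44)/7 = -2/7*32 = -64/7 ≈ -9.1429)
(j(-158)/(-6288) + 4150/(-16277)) + u = ((18*(-158))/(-6288) + 4150/(-16277)) - 64/7 = (-2844*(-1/6288) + 4150*(-1/16277)) - 64/7 = (237/524 - 4150/16277) - 64/7 = 1683049/8529148 - 64/7 = -534084129/59704036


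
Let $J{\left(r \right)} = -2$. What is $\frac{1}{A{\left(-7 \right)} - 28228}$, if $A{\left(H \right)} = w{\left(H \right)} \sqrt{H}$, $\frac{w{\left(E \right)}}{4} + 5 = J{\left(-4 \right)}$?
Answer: $\frac{i}{4 \left(- 7057 i + 7 \sqrt{7}\right)} \approx -3.5426 \cdot 10^{-5} + 9.297 \cdot 10^{-8} i$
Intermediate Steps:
$w{\left(E \right)} = -28$ ($w{\left(E \right)} = -20 + 4 \left(-2\right) = -20 - 8 = -28$)
$A{\left(H \right)} = - 28 \sqrt{H}$
$\frac{1}{A{\left(-7 \right)} - 28228} = \frac{1}{- 28 \sqrt{-7} - 28228} = \frac{1}{- 28 i \sqrt{7} - 28228} = \frac{1}{-28228 - 28 i \sqrt{7}}$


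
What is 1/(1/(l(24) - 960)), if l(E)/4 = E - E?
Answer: -960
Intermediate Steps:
l(E) = 0 (l(E) = 4*(E - E) = 4*0 = 0)
1/(1/(l(24) - 960)) = 1/(1/(0 - 960)) = 1/(1/(-960)) = 1/(-1/960) = -960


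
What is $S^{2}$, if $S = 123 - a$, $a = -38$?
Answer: $25921$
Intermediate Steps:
$S = 161$ ($S = 123 - -38 = 123 + 38 = 161$)
$S^{2} = 161^{2} = 25921$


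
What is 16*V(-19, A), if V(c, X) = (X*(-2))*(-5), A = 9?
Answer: 1440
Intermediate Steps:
V(c, X) = 10*X (V(c, X) = -2*X*(-5) = 10*X)
16*V(-19, A) = 16*(10*9) = 16*90 = 1440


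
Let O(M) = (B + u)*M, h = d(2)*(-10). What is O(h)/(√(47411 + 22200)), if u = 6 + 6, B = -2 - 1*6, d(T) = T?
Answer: -80*√69611/69611 ≈ -0.30322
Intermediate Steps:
B = -8 (B = -2 - 6 = -8)
u = 12
h = -20 (h = 2*(-10) = -20)
O(M) = 4*M (O(M) = (-8 + 12)*M = 4*M)
O(h)/(√(47411 + 22200)) = (4*(-20))/(√(47411 + 22200)) = -80*√69611/69611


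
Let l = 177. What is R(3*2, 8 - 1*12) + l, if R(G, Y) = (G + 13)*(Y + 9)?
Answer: 272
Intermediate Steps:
R(G, Y) = (9 + Y)*(13 + G) (R(G, Y) = (13 + G)*(9 + Y) = (9 + Y)*(13 + G))
R(3*2, 8 - 1*12) + l = (117 + 9*(3*2) + 13*(8 - 1*12) + (3*2)*(8 - 1*12)) + 177 = (117 + 9*6 + 13*(8 - 12) + 6*(8 - 12)) + 177 = (117 + 54 + 13*(-4) + 6*(-4)) + 177 = (117 + 54 - 52 - 24) + 177 = 95 + 177 = 272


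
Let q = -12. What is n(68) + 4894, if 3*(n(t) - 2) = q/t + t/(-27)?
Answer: 6740555/1377 ≈ 4895.1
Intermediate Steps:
n(t) = 2 - 4/t - t/81 (n(t) = 2 + (-12/t + t/(-27))/3 = 2 + (-12/t + t*(-1/27))/3 = 2 + (-12/t - t/27)/3 = 2 + (-4/t - t/81) = 2 - 4/t - t/81)
n(68) + 4894 = (2 - 4/68 - 1/81*68) + 4894 = (2 - 4*1/68 - 68/81) + 4894 = (2 - 1/17 - 68/81) + 4894 = 1517/1377 + 4894 = 6740555/1377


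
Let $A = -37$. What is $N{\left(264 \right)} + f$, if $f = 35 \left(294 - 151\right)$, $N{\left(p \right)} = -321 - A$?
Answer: $4721$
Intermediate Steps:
$N{\left(p \right)} = -284$ ($N{\left(p \right)} = -321 - -37 = -321 + 37 = -284$)
$f = 5005$ ($f = 35 \cdot 143 = 5005$)
$N{\left(264 \right)} + f = -284 + 5005 = 4721$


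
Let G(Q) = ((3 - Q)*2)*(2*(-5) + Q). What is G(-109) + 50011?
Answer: 23355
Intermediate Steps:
G(Q) = (-10 + Q)*(6 - 2*Q) (G(Q) = (6 - 2*Q)*(-10 + Q) = (-10 + Q)*(6 - 2*Q))
G(-109) + 50011 = (-60 - 2*(-109)² + 26*(-109)) + 50011 = (-60 - 2*11881 - 2834) + 50011 = (-60 - 23762 - 2834) + 50011 = -26656 + 50011 = 23355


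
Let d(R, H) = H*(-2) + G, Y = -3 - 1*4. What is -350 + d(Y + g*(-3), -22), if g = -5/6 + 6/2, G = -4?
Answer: -310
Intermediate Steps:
Y = -7 (Y = -3 - 4 = -7)
g = 13/6 (g = -5*⅙ + 6*(½) = -⅚ + 3 = 13/6 ≈ 2.1667)
d(R, H) = -4 - 2*H (d(R, H) = H*(-2) - 4 = -2*H - 4 = -4 - 2*H)
-350 + d(Y + g*(-3), -22) = -350 + (-4 - 2*(-22)) = -350 + (-4 + 44) = -350 + 40 = -310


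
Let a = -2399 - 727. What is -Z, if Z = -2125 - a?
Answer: -1001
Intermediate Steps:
a = -3126
Z = 1001 (Z = -2125 - 1*(-3126) = -2125 + 3126 = 1001)
-Z = -1*1001 = -1001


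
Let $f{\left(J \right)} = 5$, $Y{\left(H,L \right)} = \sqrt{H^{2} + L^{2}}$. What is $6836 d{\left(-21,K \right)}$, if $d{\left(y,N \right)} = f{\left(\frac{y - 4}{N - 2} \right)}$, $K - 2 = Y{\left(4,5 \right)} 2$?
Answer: $34180$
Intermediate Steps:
$K = 2 + 2 \sqrt{41}$ ($K = 2 + \sqrt{4^{2} + 5^{2}} \cdot 2 = 2 + \sqrt{16 + 25} \cdot 2 = 2 + \sqrt{41} \cdot 2 = 2 + 2 \sqrt{41} \approx 14.806$)
$d{\left(y,N \right)} = 5$
$6836 d{\left(-21,K \right)} = 6836 \cdot 5 = 34180$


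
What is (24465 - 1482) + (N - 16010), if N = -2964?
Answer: 4009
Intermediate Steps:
(24465 - 1482) + (N - 16010) = (24465 - 1482) + (-2964 - 16010) = 22983 - 18974 = 4009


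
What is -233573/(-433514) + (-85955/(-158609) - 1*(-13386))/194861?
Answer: 8139420797936883/13398490763208386 ≈ 0.60749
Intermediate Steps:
-233573/(-433514) + (-85955/(-158609) - 1*(-13386))/194861 = -233573*(-1/433514) + (-85955*(-1/158609) + 13386)*(1/194861) = 233573/433514 + (85955/158609 + 13386)*(1/194861) = 233573/433514 + (2123226029/158609)*(1/194861) = 233573/433514 + 2123226029/30906708349 = 8139420797936883/13398490763208386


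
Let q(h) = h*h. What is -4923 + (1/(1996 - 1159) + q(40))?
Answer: -2781350/837 ≈ -3323.0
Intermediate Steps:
q(h) = h²
-4923 + (1/(1996 - 1159) + q(40)) = -4923 + (1/(1996 - 1159) + 40²) = -4923 + (1/837 + 1600) = -4923 + 1339201/837 = -2781350/837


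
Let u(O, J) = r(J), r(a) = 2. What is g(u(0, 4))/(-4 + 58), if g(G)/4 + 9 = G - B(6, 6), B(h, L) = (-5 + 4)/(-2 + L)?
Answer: -½ ≈ -0.50000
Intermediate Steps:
B(h, L) = -1/(-2 + L)
u(O, J) = 2
g(G) = -35 + 4*G (g(G) = -36 + 4*(G - (-1)/(-2 + 6)) = -36 + 4*(G - (-1)/4) = -36 + 4*(G - 1*(-¼)) = -36 + 4*(G + ¼) = -36 + 4*(¼ + G) = -36 + (1 + 4*G) = -35 + 4*G)
g(u(0, 4))/(-4 + 58) = (-35 + 4*2)/(-4 + 58) = (-35 + 8)/54 = -27*1/54 = -½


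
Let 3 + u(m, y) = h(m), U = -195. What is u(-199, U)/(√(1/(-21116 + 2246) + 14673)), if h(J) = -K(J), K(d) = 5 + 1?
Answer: -9*√5224716334830/276879509 ≈ -0.074299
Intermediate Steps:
K(d) = 6
h(J) = -6 (h(J) = -1*6 = -6)
u(m, y) = -9 (u(m, y) = -3 - 6 = -9)
u(-199, U)/(√(1/(-21116 + 2246) + 14673)) = -9/√(1/(-21116 + 2246) + 14673) = -9/√(1/(-18870) + 14673) = -9/√(-1/18870 + 14673) = -9*√5224716334830/276879509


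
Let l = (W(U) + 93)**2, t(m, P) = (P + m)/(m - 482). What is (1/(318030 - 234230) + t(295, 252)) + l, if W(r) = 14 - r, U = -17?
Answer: 240905307187/15670600 ≈ 15373.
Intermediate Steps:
t(m, P) = (P + m)/(-482 + m)
l = 15376 (l = ((14 - 1*(-17)) + 93)**2 = ((14 + 17) + 93)**2 = (31 + 93)**2 = 124**2 = 15376)
(1/(318030 - 234230) + t(295, 252)) + l = (1/(318030 - 234230) + (252 + 295)/(-482 + 295)) + 15376 = (1/83800 + 547/(-187)) + 15376 = (1/83800 - 1/187*547) + 15376 = (1/83800 - 547/187) + 15376 = -45838413/15670600 + 15376 = 240905307187/15670600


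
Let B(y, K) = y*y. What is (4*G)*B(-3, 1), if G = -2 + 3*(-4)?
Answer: -504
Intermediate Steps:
B(y, K) = y**2
G = -14 (G = -2 - 12 = -14)
(4*G)*B(-3, 1) = (4*(-14))*(-3)**2 = -56*9 = -504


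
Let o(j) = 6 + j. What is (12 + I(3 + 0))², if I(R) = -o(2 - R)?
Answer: 49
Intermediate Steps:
I(R) = -8 + R (I(R) = -(6 + (2 - R)) = -(8 - R) = -8 + R)
(12 + I(3 + 0))² = (12 + (-8 + (3 + 0)))² = (12 + (-8 + 3))² = (12 - 5)² = 7² = 49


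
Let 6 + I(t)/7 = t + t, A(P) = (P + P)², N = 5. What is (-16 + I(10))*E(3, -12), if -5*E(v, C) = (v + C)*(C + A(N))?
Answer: 64944/5 ≈ 12989.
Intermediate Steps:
A(P) = 4*P² (A(P) = (2*P)² = 4*P²)
E(v, C) = -(100 + C)*(C + v)/5 (E(v, C) = -(v + C)*(C + 4*5²)/5 = -(C + v)*(C + 4*25)/5 = -(C + v)*(C + 100)/5 = -(C + v)*(100 + C)/5 = -(100 + C)*(C + v)/5)
I(t) = -42 + 14*t (I(t) = -42 + 7*(t + t) = -42 + 7*(2*t) = -42 + 14*t)
(-16 + I(10))*E(3, -12) = (-16 + (-42 + 14*10))*(-20*(-12) - 20*3 - ⅕*(-12)² - ⅕*(-12)*3) = (-16 + (-42 + 140))*(240 - 60 - ⅕*144 + 36/5) = (-16 + 98)*(240 - 60 - 144/5 + 36/5) = 82*(792/5) = 64944/5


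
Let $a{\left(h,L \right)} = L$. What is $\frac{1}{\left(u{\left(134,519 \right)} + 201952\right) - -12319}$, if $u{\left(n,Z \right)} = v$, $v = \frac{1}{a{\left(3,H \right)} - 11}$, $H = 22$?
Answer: $\frac{11}{2356982} \approx 4.667 \cdot 10^{-6}$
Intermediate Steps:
$v = \frac{1}{11}$ ($v = \frac{1}{22 - 11} = \frac{1}{11} \approx 0.090909$)
$u{\left(n,Z \right)} = \frac{1}{11}$
$\frac{1}{\left(u{\left(134,519 \right)} + 201952\right) - -12319} = \frac{1}{\left(\frac{1}{11} + 201952\right) - -12319} = \frac{1}{\frac{2221473}{11} + 12319} = \frac{1}{\frac{2356982}{11}} = \frac{11}{2356982}$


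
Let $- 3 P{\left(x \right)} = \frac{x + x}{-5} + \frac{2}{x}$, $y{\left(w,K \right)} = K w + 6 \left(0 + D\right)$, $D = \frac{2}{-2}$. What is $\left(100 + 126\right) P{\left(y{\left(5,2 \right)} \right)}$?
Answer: $\frac{1243}{15} \approx 82.867$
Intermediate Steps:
$D = -1$ ($D = 2 \left(- \frac{1}{2}\right) = -1$)
$y{\left(w,K \right)} = -6 + K w$ ($y{\left(w,K \right)} = K w + 6 \left(0 - 1\right) = K w + 6 \left(-1\right) = K w - 6 = -6 + K w$)
$P{\left(x \right)} = - \frac{2}{3 x} + \frac{2 x}{15}$ ($P{\left(x \right)} = - \frac{\frac{x + x}{-5} + \frac{2}{x}}{3} = - \frac{2 x \left(- \frac{1}{5}\right) + \frac{2}{x}}{3} = - \frac{- \frac{2 x}{5} + \frac{2}{x}}{3} = - \frac{\frac{2}{x} - \frac{2 x}{5}}{3} = - \frac{2}{3 x} + \frac{2 x}{15}$)
$\left(100 + 126\right) P{\left(y{\left(5,2 \right)} \right)} = \left(100 + 126\right) \frac{2 \left(-5 + \left(-6 + 2 \cdot 5\right)^{2}\right)}{15 \left(-6 + 2 \cdot 5\right)} = 226 \frac{2 \left(-5 + \left(-6 + 10\right)^{2}\right)}{15 \left(-6 + 10\right)} = 226 \frac{2 \left(-5 + 4^{2}\right)}{15 \cdot 4} = 226 \cdot \frac{2}{15} \cdot \frac{1}{4} \left(-5 + 16\right) = 226 \cdot \frac{2}{15} \cdot \frac{1}{4} \cdot 11 = 226 \cdot \frac{11}{30} = \frac{1243}{15}$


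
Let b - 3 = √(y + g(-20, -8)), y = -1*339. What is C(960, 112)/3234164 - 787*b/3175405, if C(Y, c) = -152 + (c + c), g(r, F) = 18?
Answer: -1851808011/2567445134105 - 787*I*√321/3175405 ≈ -0.00072126 - 0.0044405*I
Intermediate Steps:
y = -339
C(Y, c) = -152 + 2*c
b = 3 + I*√321 (b = 3 + √(-339 + 18) = 3 + √(-321) = 3 + I*√321 ≈ 3.0 + 17.916*I)
C(960, 112)/3234164 - 787*b/3175405 = (-152 + 2*112)/3234164 - 787*(3 + I*√321)/3175405 = (-152 + 224)*(1/3234164) + (-2361 - 787*I*√321)*(1/3175405) = 72*(1/3234164) + (-2361/3175405 - 787*I*√321/3175405) = 18/808541 + (-2361/3175405 - 787*I*√321/3175405) = -1851808011/2567445134105 - 787*I*√321/3175405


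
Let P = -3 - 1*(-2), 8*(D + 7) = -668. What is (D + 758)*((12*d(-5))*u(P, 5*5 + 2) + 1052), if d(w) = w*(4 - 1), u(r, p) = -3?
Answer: 1062660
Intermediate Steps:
D = -181/2 (D = -7 + (⅛)*(-668) = -7 - 167/2 = -181/2 ≈ -90.500)
P = -1 (P = -3 + 2 = -1)
d(w) = 3*w (d(w) = w*3 = 3*w)
(D + 758)*((12*d(-5))*u(P, 5*5 + 2) + 1052) = (-181/2 + 758)*((12*(3*(-5)))*(-3) + 1052) = 1335*((12*(-15))*(-3) + 1052)/2 = 1335*(-180*(-3) + 1052)/2 = 1335*(540 + 1052)/2 = (1335/2)*1592 = 1062660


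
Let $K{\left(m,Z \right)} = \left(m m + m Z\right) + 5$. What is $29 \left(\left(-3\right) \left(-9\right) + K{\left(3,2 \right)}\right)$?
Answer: $1363$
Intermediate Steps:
$K{\left(m,Z \right)} = 5 + m^{2} + Z m$ ($K{\left(m,Z \right)} = \left(m^{2} + Z m\right) + 5 = 5 + m^{2} + Z m$)
$29 \left(\left(-3\right) \left(-9\right) + K{\left(3,2 \right)}\right) = 29 \left(\left(-3\right) \left(-9\right) + \left(5 + 3^{2} + 2 \cdot 3\right)\right) = 29 \left(27 + \left(5 + 9 + 6\right)\right) = 29 \left(27 + 20\right) = 29 \cdot 47 = 1363$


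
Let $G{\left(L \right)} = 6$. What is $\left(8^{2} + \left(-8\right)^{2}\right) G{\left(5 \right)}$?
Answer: $768$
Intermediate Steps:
$\left(8^{2} + \left(-8\right)^{2}\right) G{\left(5 \right)} = \left(8^{2} + \left(-8\right)^{2}\right) 6 = \left(64 + 64\right) 6 = 128 \cdot 6 = 768$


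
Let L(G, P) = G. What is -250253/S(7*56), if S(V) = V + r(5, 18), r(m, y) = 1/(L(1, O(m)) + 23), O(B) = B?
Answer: -6006072/9409 ≈ -638.33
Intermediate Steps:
r(m, y) = 1/24 (r(m, y) = 1/(1 + 23) = 1/24)
S(V) = 1/24 + V (S(V) = V + 1/24 = 1/24 + V)
-250253/S(7*56) = -250253/(1/24 + 7*56) = -250253/(1/24 + 392) = -250253/9409/24 = -250253*24/9409 = -6006072/9409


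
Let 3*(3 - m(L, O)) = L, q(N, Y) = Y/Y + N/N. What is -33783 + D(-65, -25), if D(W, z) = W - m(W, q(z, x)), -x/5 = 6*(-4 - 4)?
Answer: -101618/3 ≈ -33873.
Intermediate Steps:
x = 240 (x = -30*(-4 - 4) = -30*(-8) = -5*(-48) = 240)
q(N, Y) = 2 (q(N, Y) = 1 + 1 = 2)
m(L, O) = 3 - L/3
D(W, z) = -3 + 4*W/3 (D(W, z) = W - (3 - W/3) = W + (-3 + W/3) = -3 + 4*W/3)
-33783 + D(-65, -25) = -33783 + (-3 + (4/3)*(-65)) = -33783 + (-3 - 260/3) = -33783 - 269/3 = -101618/3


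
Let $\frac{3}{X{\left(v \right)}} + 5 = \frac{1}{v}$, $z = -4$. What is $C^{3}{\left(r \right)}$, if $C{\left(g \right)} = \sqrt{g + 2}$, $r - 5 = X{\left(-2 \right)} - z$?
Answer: $\frac{115 \sqrt{1265}}{121} \approx 33.803$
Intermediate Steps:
$X{\left(v \right)} = \frac{3}{-5 + \frac{1}{v}}$
$r = \frac{93}{11}$ ($r = 5 - \left(-4 - \frac{6}{-1 + 5 \left(-2\right)}\right) = 5 + \left(\left(-3\right) \left(-2\right) \frac{1}{-1 - 10} + 4\right) = 5 + \left(\left(-3\right) \left(-2\right) \frac{1}{-11} + 4\right) = 5 + \left(\left(-3\right) \left(-2\right) \left(- \frac{1}{11}\right) + 4\right) = 5 + \left(- \frac{6}{11} + 4\right) = 5 + \frac{38}{11} = \frac{93}{11} \approx 8.4545$)
$C{\left(g \right)} = \sqrt{2 + g}$
$C^{3}{\left(r \right)} = \left(\sqrt{2 + \frac{93}{11}}\right)^{3} = \left(\sqrt{\frac{115}{11}}\right)^{3} = \left(\frac{\sqrt{1265}}{11}\right)^{3} = \frac{115 \sqrt{1265}}{121}$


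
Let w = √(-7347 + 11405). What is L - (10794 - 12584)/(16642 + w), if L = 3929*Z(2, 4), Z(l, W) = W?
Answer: 2176304543538/138476053 - 895*√4058/138476053 ≈ 15716.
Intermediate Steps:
w = √4058 ≈ 63.702
L = 15716 (L = 3929*4 = 15716)
L - (10794 - 12584)/(16642 + w) = 15716 - (10794 - 12584)/(16642 + √4058) = 15716 - (-1790)/(16642 + √4058) = 15716 + 1790/(16642 + √4058)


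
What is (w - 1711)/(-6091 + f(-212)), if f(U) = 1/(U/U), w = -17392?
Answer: 2729/870 ≈ 3.1368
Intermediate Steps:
f(U) = 1 (f(U) = 1/1 = 1)
(w - 1711)/(-6091 + f(-212)) = (-17392 - 1711)/(-6091 + 1) = -19103/(-6090) = -19103*(-1/6090) = 2729/870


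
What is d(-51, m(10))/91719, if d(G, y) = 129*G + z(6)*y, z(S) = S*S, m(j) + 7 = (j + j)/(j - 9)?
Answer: -679/10191 ≈ -0.066627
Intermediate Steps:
m(j) = -7 + 2*j/(-9 + j) (m(j) = -7 + (j + j)/(j - 9) = -7 + (2*j)/(-9 + j) = -7 + 2*j/(-9 + j))
z(S) = S²
d(G, y) = 36*y + 129*G (d(G, y) = 129*G + 6²*y = 129*G + 36*y = 36*y + 129*G)
d(-51, m(10))/91719 = (36*((63 - 5*10)/(-9 + 10)) + 129*(-51))/91719 = (36*((63 - 50)/1) - 6579)*(1/91719) = (36*(1*13) - 6579)*(1/91719) = (36*13 - 6579)*(1/91719) = (468 - 6579)*(1/91719) = -6111*1/91719 = -679/10191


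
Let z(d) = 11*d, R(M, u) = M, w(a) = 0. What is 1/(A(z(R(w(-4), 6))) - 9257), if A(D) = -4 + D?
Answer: -1/9261 ≈ -0.00010798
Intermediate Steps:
1/(A(z(R(w(-4), 6))) - 9257) = 1/((-4 + 11*0) - 9257) = 1/((-4 + 0) - 9257) = 1/(-4 - 9257) = 1/(-9261) = -1/9261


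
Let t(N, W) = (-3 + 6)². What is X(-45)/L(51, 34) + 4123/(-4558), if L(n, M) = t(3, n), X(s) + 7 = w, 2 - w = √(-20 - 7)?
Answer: -59897/41022 - I*√3/3 ≈ -1.4601 - 0.57735*I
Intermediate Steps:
w = 2 - 3*I*√3 (w = 2 - √(-20 - 7) = 2 - √(-27) = 2 - 3*I*√3 ≈ 2.0 - 5.1962*I)
X(s) = -5 - 3*I*√3 (X(s) = -7 + (2 - 3*I*√3) = -5 - 3*I*√3)
t(N, W) = 9 (t(N, W) = 3² = 9)
L(n, M) = 9
X(-45)/L(51, 34) + 4123/(-4558) = (-5 - 3*I*√3)/9 + 4123/(-4558) = (-5 - 3*I*√3)*(⅑) + 4123*(-1/4558) = (-5/9 - I*√3/3) - 4123/4558 = -59897/41022 - I*√3/3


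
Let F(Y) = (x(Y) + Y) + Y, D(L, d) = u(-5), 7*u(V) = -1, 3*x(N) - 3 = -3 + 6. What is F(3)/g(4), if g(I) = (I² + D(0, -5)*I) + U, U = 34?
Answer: 28/173 ≈ 0.16185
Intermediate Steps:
x(N) = 2 (x(N) = 1 + (-3 + 6)/3 = 1 + (⅓)*3 = 1 + 1 = 2)
u(V) = -⅐ (u(V) = (⅐)*(-1) = -⅐)
D(L, d) = -⅐
F(Y) = 2 + 2*Y (F(Y) = (2 + Y) + Y = 2 + 2*Y)
g(I) = 34 + I² - I/7 (g(I) = (I² - I/7) + 34 = 34 + I² - I/7)
F(3)/g(4) = (2 + 2*3)/(34 + 4² - ⅐*4) = (2 + 6)/(34 + 16 - 4/7) = 8/(346/7) = 8*(7/346) = 28/173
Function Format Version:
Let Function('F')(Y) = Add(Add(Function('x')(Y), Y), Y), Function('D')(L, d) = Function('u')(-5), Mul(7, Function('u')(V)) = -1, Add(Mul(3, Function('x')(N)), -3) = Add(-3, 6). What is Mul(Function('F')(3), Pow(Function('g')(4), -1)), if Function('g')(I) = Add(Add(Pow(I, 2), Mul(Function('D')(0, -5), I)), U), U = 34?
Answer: Rational(28, 173) ≈ 0.16185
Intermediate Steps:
Function('x')(N) = 2 (Function('x')(N) = Add(1, Mul(Rational(1, 3), Add(-3, 6))) = Add(1, Mul(Rational(1, 3), 3)) = Add(1, 1) = 2)
Function('u')(V) = Rational(-1, 7) (Function('u')(V) = Mul(Rational(1, 7), -1) = Rational(-1, 7))
Function('D')(L, d) = Rational(-1, 7)
Function('F')(Y) = Add(2, Mul(2, Y)) (Function('F')(Y) = Add(Add(2, Y), Y) = Add(2, Mul(2, Y)))
Function('g')(I) = Add(34, Pow(I, 2), Mul(Rational(-1, 7), I)) (Function('g')(I) = Add(Add(Pow(I, 2), Mul(Rational(-1, 7), I)), 34) = Add(34, Pow(I, 2), Mul(Rational(-1, 7), I)))
Mul(Function('F')(3), Pow(Function('g')(4), -1)) = Mul(Add(2, Mul(2, 3)), Pow(Add(34, Pow(4, 2), Mul(Rational(-1, 7), 4)), -1)) = Mul(Add(2, 6), Pow(Add(34, 16, Rational(-4, 7)), -1)) = Mul(8, Pow(Rational(346, 7), -1)) = Mul(8, Rational(7, 346)) = Rational(28, 173)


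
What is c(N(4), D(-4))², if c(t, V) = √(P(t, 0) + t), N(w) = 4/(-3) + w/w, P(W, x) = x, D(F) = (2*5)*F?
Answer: -⅓ ≈ -0.33333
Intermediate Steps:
D(F) = 10*F
N(w) = -⅓ (N(w) = 4*(-⅓) + 1 = -4/3 + 1 = -⅓)
c(t, V) = √t (c(t, V) = √(0 + t) = √t)
c(N(4), D(-4))² = (√(-⅓))² = (I*√3/3)² = -⅓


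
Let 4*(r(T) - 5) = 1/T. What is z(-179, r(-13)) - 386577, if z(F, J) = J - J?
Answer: -386577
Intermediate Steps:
r(T) = 5 + 1/(4*T)
z(F, J) = 0
z(-179, r(-13)) - 386577 = 0 - 386577 = -386577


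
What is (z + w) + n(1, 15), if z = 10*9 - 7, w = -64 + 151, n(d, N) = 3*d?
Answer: 173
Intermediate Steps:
w = 87
z = 83 (z = 90 - 7 = 83)
(z + w) + n(1, 15) = (83 + 87) + 3*1 = 170 + 3 = 173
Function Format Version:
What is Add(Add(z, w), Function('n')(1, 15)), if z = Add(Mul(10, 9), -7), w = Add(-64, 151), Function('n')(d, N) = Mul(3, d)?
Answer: 173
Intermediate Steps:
w = 87
z = 83 (z = Add(90, -7) = 83)
Add(Add(z, w), Function('n')(1, 15)) = Add(Add(83, 87), Mul(3, 1)) = Add(170, 3) = 173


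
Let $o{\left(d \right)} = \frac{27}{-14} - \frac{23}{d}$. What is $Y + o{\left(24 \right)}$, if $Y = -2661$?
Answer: $- \frac{447533}{168} \approx -2663.9$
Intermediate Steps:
$o{\left(d \right)} = - \frac{27}{14} - \frac{23}{d}$ ($o{\left(d \right)} = 27 \left(- \frac{1}{14}\right) - \frac{23}{d} = - \frac{27}{14} - \frac{23}{d}$)
$Y + o{\left(24 \right)} = -2661 - \left(\frac{27}{14} + \frac{23}{24}\right) = -2661 - \frac{485}{168} = - \frac{447533}{168}$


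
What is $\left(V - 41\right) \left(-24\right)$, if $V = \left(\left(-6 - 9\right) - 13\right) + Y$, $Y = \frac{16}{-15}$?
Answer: $\frac{8408}{5} \approx 1681.6$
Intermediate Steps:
$Y = - \frac{16}{15}$ ($Y = 16 \left(- \frac{1}{15}\right) = - \frac{16}{15} \approx -1.0667$)
$V = - \frac{436}{15}$ ($V = \left(\left(-6 - 9\right) - 13\right) - \frac{16}{15} = \left(-15 - 13\right) - \frac{16}{15} = -28 - \frac{16}{15} = - \frac{436}{15} \approx -29.067$)
$\left(V - 41\right) \left(-24\right) = \left(- \frac{436}{15} - 41\right) \left(-24\right) = \left(- \frac{1051}{15}\right) \left(-24\right) = \frac{8408}{5}$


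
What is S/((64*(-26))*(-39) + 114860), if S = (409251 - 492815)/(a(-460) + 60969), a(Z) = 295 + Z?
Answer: -20891/2732470956 ≈ -7.6455e-6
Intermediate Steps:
S = -20891/15201 (S = (409251 - 492815)/((295 - 460) + 60969) = -83564/(-165 + 60969) = -83564/60804 = -83564*1/60804 = -20891/15201 ≈ -1.3743)
S/((64*(-26))*(-39) + 114860) = -20891/(15201*((64*(-26))*(-39) + 114860)) = -20891/(15201*(-1664*(-39) + 114860)) = -20891/(15201*(64896 + 114860)) = -20891/15201/179756 = -20891/15201*1/179756 = -20891/2732470956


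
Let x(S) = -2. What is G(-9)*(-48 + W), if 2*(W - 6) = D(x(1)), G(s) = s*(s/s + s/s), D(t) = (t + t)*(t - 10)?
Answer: 324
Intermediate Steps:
D(t) = 2*t*(-10 + t) (D(t) = (2*t)*(-10 + t) = 2*t*(-10 + t))
G(s) = 2*s (G(s) = s*(1 + 1) = s*2 = 2*s)
W = 30 (W = 6 + (2*(-2)*(-10 - 2))/2 = 6 + (2*(-2)*(-12))/2 = 6 + (1/2)*48 = 6 + 24 = 30)
G(-9)*(-48 + W) = (2*(-9))*(-48 + 30) = -18*(-18) = 324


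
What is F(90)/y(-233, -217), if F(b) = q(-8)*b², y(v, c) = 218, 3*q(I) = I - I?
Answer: 0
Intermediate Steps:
q(I) = 0 (q(I) = (I - I)/3 = (⅓)*0 = 0)
F(b) = 0 (F(b) = 0*b² = 0)
F(90)/y(-233, -217) = 0/218 = 0*(1/218) = 0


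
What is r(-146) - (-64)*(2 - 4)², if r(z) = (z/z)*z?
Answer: 110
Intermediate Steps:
r(z) = z (r(z) = 1*z = z)
r(-146) - (-64)*(2 - 4)² = -146 - (-64)*(2 - 4)² = -146 - (-64)*(-2)² = -146 - (-64)*4 = -146 - 1*(-256) = -146 + 256 = 110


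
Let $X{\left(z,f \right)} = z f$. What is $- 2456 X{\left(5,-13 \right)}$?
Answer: $159640$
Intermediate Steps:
$X{\left(z,f \right)} = f z$
$- 2456 X{\left(5,-13 \right)} = - 2456 \left(\left(-13\right) 5\right) = \left(-2456\right) \left(-65\right) = 159640$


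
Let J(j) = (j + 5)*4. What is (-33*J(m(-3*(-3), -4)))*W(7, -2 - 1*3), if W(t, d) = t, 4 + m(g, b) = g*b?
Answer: 32340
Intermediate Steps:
m(g, b) = -4 + b*g (m(g, b) = -4 + g*b = -4 + b*g)
J(j) = 20 + 4*j (J(j) = (5 + j)*4 = 20 + 4*j)
(-33*J(m(-3*(-3), -4)))*W(7, -2 - 1*3) = -33*(20 + 4*(-4 - (-12)*(-3)))*7 = -33*(20 + 4*(-4 - 4*9))*7 = -33*(20 + 4*(-4 - 36))*7 = -33*(20 + 4*(-40))*7 = -33*(20 - 160)*7 = -33*(-140)*7 = 4620*7 = 32340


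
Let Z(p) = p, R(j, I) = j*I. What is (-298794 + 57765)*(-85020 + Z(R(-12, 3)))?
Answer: 20500962624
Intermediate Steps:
R(j, I) = I*j
(-298794 + 57765)*(-85020 + Z(R(-12, 3))) = (-298794 + 57765)*(-85020 + 3*(-12)) = -241029*(-85020 - 36) = -241029*(-85056) = 20500962624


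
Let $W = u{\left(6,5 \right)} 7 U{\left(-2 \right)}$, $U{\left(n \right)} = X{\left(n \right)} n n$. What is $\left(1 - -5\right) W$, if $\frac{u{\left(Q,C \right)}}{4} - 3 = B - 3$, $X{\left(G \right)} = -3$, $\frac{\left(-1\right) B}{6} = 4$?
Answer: $48384$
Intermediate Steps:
$B = -24$ ($B = \left(-6\right) 4 = -24$)
$U{\left(n \right)} = - 3 n^{2}$ ($U{\left(n \right)} = - 3 n n = - 3 n^{2}$)
$u{\left(Q,C \right)} = -96$ ($u{\left(Q,C \right)} = 12 + 4 \left(-24 - 3\right) = 12 + 4 \left(-27\right) = 12 - 108 = -96$)
$W = 8064$ ($W = \left(-96\right) 7 \left(- 3 \left(-2\right)^{2}\right) = - 672 \left(\left(-3\right) 4\right) = \left(-672\right) \left(-12\right) = 8064$)
$\left(1 - -5\right) W = \left(1 - -5\right) 8064 = \left(1 + 5\right) 8064 = 6 \cdot 8064 = 48384$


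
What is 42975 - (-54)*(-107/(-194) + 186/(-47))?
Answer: 195084540/4559 ≈ 42791.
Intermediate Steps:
42975 - (-54)*(-107/(-194) + 186/(-47)) = 42975 - (-54)*(-107*(-1/194) + 186*(-1/47)) = 42975 - (-54)*(107/194 - 186/47) = 42975 - (-54)*(-31055)/9118 = 42975 - 1*838485/4559 = 42975 - 838485/4559 = 195084540/4559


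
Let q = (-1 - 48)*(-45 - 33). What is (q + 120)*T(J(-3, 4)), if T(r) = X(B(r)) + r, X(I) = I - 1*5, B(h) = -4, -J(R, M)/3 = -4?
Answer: 11826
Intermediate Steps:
J(R, M) = 12 (J(R, M) = -3*(-4) = 12)
q = 3822 (q = -49*(-78) = 3822)
X(I) = -5 + I (X(I) = I - 5 = -5 + I)
T(r) = -9 + r (T(r) = (-5 - 4) + r = -9 + r)
(q + 120)*T(J(-3, 4)) = (3822 + 120)*(-9 + 12) = 3942*3 = 11826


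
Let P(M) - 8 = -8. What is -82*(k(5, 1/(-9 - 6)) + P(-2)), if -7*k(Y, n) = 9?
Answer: 738/7 ≈ 105.43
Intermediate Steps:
k(Y, n) = -9/7 (k(Y, n) = -⅐*9 = -9/7)
P(M) = 0 (P(M) = 8 - 8 = 0)
-82*(k(5, 1/(-9 - 6)) + P(-2)) = -82*(-9/7 + 0) = -82*(-9/7) = 738/7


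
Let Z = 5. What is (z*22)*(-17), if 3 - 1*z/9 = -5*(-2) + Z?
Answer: 40392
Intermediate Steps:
z = -108 (z = 27 - 9*(-5*(-2) + 5) = 27 - 9*(10 + 5) = 27 - 9*15 = 27 - 135 = -108)
(z*22)*(-17) = -108*22*(-17) = -2376*(-17) = 40392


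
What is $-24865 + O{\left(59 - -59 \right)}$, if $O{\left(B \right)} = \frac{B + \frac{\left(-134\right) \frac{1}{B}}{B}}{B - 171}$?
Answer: $- \frac{9175658339}{368986} \approx -24867.0$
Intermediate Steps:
$O{\left(B \right)} = \frac{B - \frac{134}{B^{2}}}{-171 + B}$
$-24865 + O{\left(59 - -59 \right)} = -24865 + \frac{-134 + \left(59 - -59\right)^{3}}{\left(59 - -59\right)^{2} \left(-171 + \left(59 - -59\right)\right)} = -24865 + \frac{-134 + \left(59 + 59\right)^{3}}{\left(59 + 59\right)^{2} \left(-171 + \left(59 + 59\right)\right)} = -24865 + \frac{-134 + 118^{3}}{13924 \left(-171 + 118\right)} = -24865 + \frac{-134 + 1643032}{13924 \left(-53\right)} = -24865 + \frac{1}{13924} \left(- \frac{1}{53}\right) 1642898 = -24865 - \frac{821449}{368986} = - \frac{9175658339}{368986}$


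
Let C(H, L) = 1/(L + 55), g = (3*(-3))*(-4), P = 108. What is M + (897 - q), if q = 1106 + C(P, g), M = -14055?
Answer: -1298025/91 ≈ -14264.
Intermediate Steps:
g = 36 (g = -9*(-4) = 36)
C(H, L) = 1/(55 + L)
q = 100647/91 (q = 1106 + 1/(55 + 36) = 1106 + 1/91 = 100647/91 ≈ 1106.0)
M + (897 - q) = -14055 + (897 - 1*100647/91) = -14055 + (897 - 100647/91) = -14055 - 19020/91 = -1298025/91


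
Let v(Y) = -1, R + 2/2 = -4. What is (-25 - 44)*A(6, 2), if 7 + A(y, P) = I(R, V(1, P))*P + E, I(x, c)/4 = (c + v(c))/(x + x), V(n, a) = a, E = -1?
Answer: 3036/5 ≈ 607.20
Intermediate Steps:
R = -5 (R = -1 - 4 = -5)
I(x, c) = 2*(-1 + c)/x (I(x, c) = 4*((c - 1)/(x + x)) = 4*((-1 + c)/((2*x))) = 4*((-1 + c)*(1/(2*x))) = 4*((-1 + c)/(2*x)) = 2*(-1 + c)/x)
A(y, P) = -8 + P*(⅖ - 2*P/5) (A(y, P) = -7 + ((2*(-1 + P)/(-5))*P - 1) = -7 + ((2*(-⅕)*(-1 + P))*P - 1) = -7 + ((⅖ - 2*P/5)*P - 1) = -7 + (P*(⅖ - 2*P/5) - 1) = -7 + (-1 + P*(⅖ - 2*P/5)) = -8 + P*(⅖ - 2*P/5))
(-25 - 44)*A(6, 2) = (-25 - 44)*(-8 + (⅖)*2*(1 - 1*2)) = -69*(-8 + (⅖)*2*(1 - 2)) = -69*(-8 + (⅖)*2*(-1)) = -69*(-8 - ⅘) = -69*(-44/5) = 3036/5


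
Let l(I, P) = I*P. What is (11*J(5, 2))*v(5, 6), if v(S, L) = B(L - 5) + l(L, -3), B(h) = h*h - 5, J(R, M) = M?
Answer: -484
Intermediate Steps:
B(h) = -5 + h² (B(h) = h² - 5 = -5 + h²)
v(S, L) = -5 + (-5 + L)² - 3*L (v(S, L) = (-5 + (L - 5)²) + L*(-3) = (-5 + (-5 + L)²) - 3*L = -5 + (-5 + L)² - 3*L)
(11*J(5, 2))*v(5, 6) = (11*2)*(20 + 6² - 13*6) = 22*(20 + 36 - 78) = 22*(-22) = -484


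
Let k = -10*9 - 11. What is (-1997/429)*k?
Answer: 201697/429 ≈ 470.16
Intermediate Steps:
k = -101 (k = -90 - 11 = -101)
(-1997/429)*k = -1997/429*(-101) = 201697/429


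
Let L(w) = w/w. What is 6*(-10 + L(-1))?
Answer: -54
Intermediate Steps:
L(w) = 1
6*(-10 + L(-1)) = 6*(-10 + 1) = 6*(-9) = -54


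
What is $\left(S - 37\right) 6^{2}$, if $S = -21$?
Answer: $-2088$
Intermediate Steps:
$\left(S - 37\right) 6^{2} = \left(-21 - 37\right) 6^{2} = \left(-58\right) 36 = -2088$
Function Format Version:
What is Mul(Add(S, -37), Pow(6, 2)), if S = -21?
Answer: -2088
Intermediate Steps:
Mul(Add(S, -37), Pow(6, 2)) = Mul(Add(-21, -37), Pow(6, 2)) = Mul(-58, 36) = -2088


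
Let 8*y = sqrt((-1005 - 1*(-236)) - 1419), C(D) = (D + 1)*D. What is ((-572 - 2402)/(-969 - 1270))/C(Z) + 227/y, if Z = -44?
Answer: 1487/2118094 - 908*I*sqrt(547)/547 ≈ 0.00070205 - 38.823*I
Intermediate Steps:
C(D) = D*(1 + D) (C(D) = (1 + D)*D = D*(1 + D))
y = I*sqrt(547)/4 (y = sqrt((-1005 - 1*(-236)) - 1419)/8 = sqrt((-1005 + 236) - 1419)/8 = sqrt(-769 - 1419)/8 = sqrt(-2188)/8 = (2*I*sqrt(547))/8 = I*sqrt(547)/4 ≈ 5.847*I)
((-572 - 2402)/(-969 - 1270))/C(Z) + 227/y = ((-572 - 2402)/(-969 - 1270))/((-44*(1 - 44))) + 227/((I*sqrt(547)/4)) = (-2974/(-2239))/((-44*(-43))) + 227*(-4*I*sqrt(547)/547) = -2974*(-1/2239)/1892 - 908*I*sqrt(547)/547 = (2974/2239)*(1/1892) - 908*I*sqrt(547)/547 = 1487/2118094 - 908*I*sqrt(547)/547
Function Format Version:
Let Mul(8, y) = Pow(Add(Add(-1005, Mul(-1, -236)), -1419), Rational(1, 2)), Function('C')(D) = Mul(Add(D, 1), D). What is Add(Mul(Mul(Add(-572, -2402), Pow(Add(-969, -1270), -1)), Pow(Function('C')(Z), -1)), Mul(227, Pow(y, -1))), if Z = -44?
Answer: Add(Rational(1487, 2118094), Mul(Rational(-908, 547), I, Pow(547, Rational(1, 2)))) ≈ Add(0.00070205, Mul(-38.823, I))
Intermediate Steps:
Function('C')(D) = Mul(D, Add(1, D)) (Function('C')(D) = Mul(Add(1, D), D) = Mul(D, Add(1, D)))
y = Mul(Rational(1, 4), I, Pow(547, Rational(1, 2))) (y = Mul(Rational(1, 8), Pow(Add(Add(-1005, Mul(-1, -236)), -1419), Rational(1, 2))) = Mul(Rational(1, 8), Pow(Add(Add(-1005, 236), -1419), Rational(1, 2))) = Mul(Rational(1, 8), Pow(Add(-769, -1419), Rational(1, 2))) = Mul(Rational(1, 8), Pow(-2188, Rational(1, 2))) = Mul(Rational(1, 8), Mul(2, I, Pow(547, Rational(1, 2)))) = Mul(Rational(1, 4), I, Pow(547, Rational(1, 2))) ≈ Mul(5.8470, I))
Add(Mul(Mul(Add(-572, -2402), Pow(Add(-969, -1270), -1)), Pow(Function('C')(Z), -1)), Mul(227, Pow(y, -1))) = Add(Mul(Mul(Add(-572, -2402), Pow(Add(-969, -1270), -1)), Pow(Mul(-44, Add(1, -44)), -1)), Mul(227, Pow(Mul(Rational(1, 4), I, Pow(547, Rational(1, 2))), -1))) = Add(Mul(Mul(-2974, Pow(-2239, -1)), Pow(Mul(-44, -43), -1)), Mul(227, Mul(Rational(-4, 547), I, Pow(547, Rational(1, 2))))) = Add(Mul(Mul(-2974, Rational(-1, 2239)), Pow(1892, -1)), Mul(Rational(-908, 547), I, Pow(547, Rational(1, 2)))) = Add(Mul(Rational(2974, 2239), Rational(1, 1892)), Mul(Rational(-908, 547), I, Pow(547, Rational(1, 2)))) = Add(Rational(1487, 2118094), Mul(Rational(-908, 547), I, Pow(547, Rational(1, 2))))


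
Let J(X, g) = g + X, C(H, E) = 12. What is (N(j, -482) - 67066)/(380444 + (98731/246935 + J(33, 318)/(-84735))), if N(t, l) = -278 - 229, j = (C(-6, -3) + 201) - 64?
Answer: -6283999855133/35379700877000 ≈ -0.17762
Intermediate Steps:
j = 149 (j = (12 + 201) - 64 = 213 - 64 = 149)
J(X, g) = X + g
N(t, l) = -507
(N(j, -482) - 67066)/(380444 + (98731/246935 + J(33, 318)/(-84735))) = (-507 - 67066)/(380444 + (98731/246935 + (33 + 318)/(-84735))) = -67573/(380444 + (98731*(1/246935) + 351*(-1/84735))) = -67573/(380444 + (98731/246935 - 39/9415)) = -67573/(380444 + 36796876/92995721) = -67573/35379700877000/92995721 = -67573*92995721/35379700877000 = -6283999855133/35379700877000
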